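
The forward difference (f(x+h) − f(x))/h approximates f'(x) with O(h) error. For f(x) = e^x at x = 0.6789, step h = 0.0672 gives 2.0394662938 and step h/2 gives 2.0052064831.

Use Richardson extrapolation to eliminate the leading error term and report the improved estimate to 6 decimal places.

Order 1 gives 2^r = 2 and 2^r − 1 = 1.
Weighted: 4.0104129662 − 2.0394662938 = 1.9709466724
(2×2.0052064831 − 2.0394662938)/(2 − 1) = 1.9709466724

1.970947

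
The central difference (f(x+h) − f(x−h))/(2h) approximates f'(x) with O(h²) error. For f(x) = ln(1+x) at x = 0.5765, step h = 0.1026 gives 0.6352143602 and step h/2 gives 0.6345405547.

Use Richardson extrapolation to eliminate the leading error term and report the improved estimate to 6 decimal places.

Error is O(h^2); halving h shrinks it by 2^2 = 4.
Difference of the inputs: 0.6345405547 − 0.6352143602 = -0.0006738055
Divide by 2^2 − 1 = 3: (-0.0006738055)/3 = -0.0002246018
R = A(h/2) + (A(h/2) − A(h))/3 = 0.6345405547 − 0.0002246018 = 0.6343159529

0.634316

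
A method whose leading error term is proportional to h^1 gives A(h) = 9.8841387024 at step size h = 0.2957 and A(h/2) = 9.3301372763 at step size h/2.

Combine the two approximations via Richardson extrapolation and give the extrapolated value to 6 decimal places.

The method has order 1: 2^1 = 2.
2 × 9.3301372763 = 18.6602745526; subtract 9.8841387024 → 8.7761358502
R = 8.7761358502/1 = 8.7761358502

8.776136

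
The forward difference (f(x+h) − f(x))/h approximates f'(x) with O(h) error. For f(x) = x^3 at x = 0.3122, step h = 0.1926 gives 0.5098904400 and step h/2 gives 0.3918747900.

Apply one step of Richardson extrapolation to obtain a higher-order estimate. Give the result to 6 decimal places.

0.273859

Order 1 gives 2^r = 2 and 2^r − 1 = 1.
2·0.3918747900 = 0.7837495800; 0.7837495800 − 0.5098904400 = 0.2738591400
Denominator 2 − 1 = 1.
R = 0.2738591400/1 = 0.2738591400
Shift from A(h/2): −0.1180156500.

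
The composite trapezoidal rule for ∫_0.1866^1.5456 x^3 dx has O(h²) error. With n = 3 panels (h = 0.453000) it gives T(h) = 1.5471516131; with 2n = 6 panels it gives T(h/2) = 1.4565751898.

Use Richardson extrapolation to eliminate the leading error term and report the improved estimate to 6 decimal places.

r = 2, so 2^r = 4.
Weighted: 5.8263007592 − 1.5471516131 = 4.2791491461
Extrapolated: 4.2791491461 / 3 = 1.4263830487
Gap between inputs: 9.058e-02; correction applied: −0.0301921411.

1.426383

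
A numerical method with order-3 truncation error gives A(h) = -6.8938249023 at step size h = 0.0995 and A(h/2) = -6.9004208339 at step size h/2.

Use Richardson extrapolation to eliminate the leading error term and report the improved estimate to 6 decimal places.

-6.901363

Leading term ∝ h^3; use weight 8 = 2^3.
Difference of the inputs: -6.9004208339 − (-6.8938249023) = -0.0065959316
Divide by 2^3 − 1 = 7: (-0.0065959316)/7 = -0.0009422759
R = A(h/2) + (A(h/2) − A(h))/7 = -6.9004208339 − 0.0009422759 = -6.9013631098
Shift from A(h/2): −0.0009422759.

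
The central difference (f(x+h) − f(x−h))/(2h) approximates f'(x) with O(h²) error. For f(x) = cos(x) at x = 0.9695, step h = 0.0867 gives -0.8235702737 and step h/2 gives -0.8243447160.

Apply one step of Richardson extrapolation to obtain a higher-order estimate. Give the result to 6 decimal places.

-0.824603

With r = 2 the leading error scales as h^2, so the weight is 2^2 = 4.
Top: 4(-0.8243447160) − (-0.8235702737) = -2.4738085903
(-2.4738085903) ÷ 3 = -0.8246028634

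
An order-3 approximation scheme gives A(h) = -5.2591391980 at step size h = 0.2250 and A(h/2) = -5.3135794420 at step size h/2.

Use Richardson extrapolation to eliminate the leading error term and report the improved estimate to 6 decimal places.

-5.321357

Method order is 3; weight 2^3 = 8.
8*(-5.3135794420) = -42.5086355360; subtract (-5.2591391980) → -37.2494963380
Denominator 8 − 1 = 7.
(-37.2494963380) ÷ 7 = -5.3213566197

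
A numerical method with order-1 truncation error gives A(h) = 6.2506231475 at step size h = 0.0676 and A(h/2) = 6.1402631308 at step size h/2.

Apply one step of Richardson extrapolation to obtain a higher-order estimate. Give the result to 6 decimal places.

Order 1 gives 2^r = 2 and 2^r − 1 = 1.
Difference of the inputs: 6.1402631308 − 6.2506231475 = -0.1103600167
Divide by 2^1 − 1 = 1: (-0.1103600167)/1 = -0.1103600167
R = 6.1402631308 − 0.1103600167 = 6.0299031141

6.029903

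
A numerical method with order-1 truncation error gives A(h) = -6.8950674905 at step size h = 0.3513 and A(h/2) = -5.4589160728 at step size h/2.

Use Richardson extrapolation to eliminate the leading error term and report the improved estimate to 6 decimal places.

-4.022765

With r = 1 the leading error scales as h^1, so the weight is 2^1 = 2.
2*(-5.4589160728) − (-6.8950674905) = -4.0227646551
Divide by 2^1 − 1 = 1.
Result: -4.0227646551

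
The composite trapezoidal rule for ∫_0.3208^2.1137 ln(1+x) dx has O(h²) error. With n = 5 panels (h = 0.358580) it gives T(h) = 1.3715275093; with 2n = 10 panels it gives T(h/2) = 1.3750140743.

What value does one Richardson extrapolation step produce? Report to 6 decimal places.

Leading term ∝ h^2; use weight 4 = 2^2.
Numerator 4*A(h/2) − A(h) = 4*1.3750140743 − 1.3715275093 = 4.1285287879
Extrapolated: 4.1285287879 / 3 = 1.3761762626

1.376176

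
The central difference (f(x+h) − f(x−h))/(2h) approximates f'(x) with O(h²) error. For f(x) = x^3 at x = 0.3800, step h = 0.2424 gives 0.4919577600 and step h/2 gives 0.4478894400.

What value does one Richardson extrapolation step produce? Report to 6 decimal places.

0.433200

Method order is 2; weight 2^2 = 4.
4×0.4478894400 = 1.7915577600; subtract 0.4919577600 → 1.2996000000
Divide by 2^2 − 1 = 3.
1.2996000000 ÷ 3 = 0.4332000000
Gap between inputs: 4.407e-02; correction applied: −0.0146894400.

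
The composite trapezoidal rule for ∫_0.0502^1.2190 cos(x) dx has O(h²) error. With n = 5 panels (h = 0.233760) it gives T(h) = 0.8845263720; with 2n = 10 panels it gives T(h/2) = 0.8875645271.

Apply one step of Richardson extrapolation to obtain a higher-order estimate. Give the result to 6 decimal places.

0.888577

The method has order 2: 2^2 = 4.
Numerator 4 × A(h/2) − A(h) = 4 × 0.8875645271 − 0.8845263720 = 2.6657317364
Denominator 4 − 1 = 3.
Result: 0.8885772455
Correction |R − A(h/2)| = 1.013e-03; gap |A(h/2) − A(h)| = 3.038e-03.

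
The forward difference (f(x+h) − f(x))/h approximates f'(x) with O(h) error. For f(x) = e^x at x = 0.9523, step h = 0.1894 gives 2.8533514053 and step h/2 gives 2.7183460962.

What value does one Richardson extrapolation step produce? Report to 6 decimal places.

Error is O(h^1); halving h shrinks it by 2^1 = 2.
2×2.7183460962 − 2.8533514053 = 2.5833407871
(2×2.7183460962 − 2.8533514053)/(2 − 1) = 2.5833407871
Gap between inputs: 1.350e-01; correction applied: −0.1350053091.

2.583341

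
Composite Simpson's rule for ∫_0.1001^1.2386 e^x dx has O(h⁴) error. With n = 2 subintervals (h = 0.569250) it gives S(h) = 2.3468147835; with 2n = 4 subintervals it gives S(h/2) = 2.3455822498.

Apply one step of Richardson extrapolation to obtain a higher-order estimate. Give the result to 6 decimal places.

r = 4: numerator weight 16, denominator 15.
Numerator 16×A(h/2) − A(h) = 16×2.3455822498 − 2.3468147835 = 35.1825012133
Denominator 16 − 1 = 15.
(16×2.3455822498 − 2.3468147835)/(16 − 1) = 2.3455000809
Correction |R − A(h/2)| = 8.217e-05; gap |A(h/2) − A(h)| = 1.233e-03.

2.345500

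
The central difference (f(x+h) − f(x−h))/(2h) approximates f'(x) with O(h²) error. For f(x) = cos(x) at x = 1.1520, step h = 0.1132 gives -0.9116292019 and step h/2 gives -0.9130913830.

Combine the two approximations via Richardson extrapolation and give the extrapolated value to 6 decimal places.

With r = 2 the leading error scales as h^2, so the weight is 2^2 = 4.
4*(-0.9130913830) = -3.6523655320; subtract (-0.9116292019) → -2.7407363301
R = (-2.7407363301)/3 = -0.9135787767

-0.913579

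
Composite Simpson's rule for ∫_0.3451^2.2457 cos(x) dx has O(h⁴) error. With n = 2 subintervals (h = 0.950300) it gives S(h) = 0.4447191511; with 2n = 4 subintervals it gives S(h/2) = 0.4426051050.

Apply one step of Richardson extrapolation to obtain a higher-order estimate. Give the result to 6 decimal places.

r = 4, so 2^r = 16.
16 × 0.4426051050 = 7.0816816800; 7.0816816800 − 0.4447191511 = 6.6369625289
Divide by 2^4 − 1 = 15.
Extrapolated: 6.6369625289 / 15 = 0.4424641686

0.442464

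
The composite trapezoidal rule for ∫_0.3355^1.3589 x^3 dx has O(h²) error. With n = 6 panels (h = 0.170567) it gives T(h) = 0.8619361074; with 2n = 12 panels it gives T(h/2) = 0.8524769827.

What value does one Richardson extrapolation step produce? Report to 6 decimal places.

0.849324

r = 2: numerator weight 4, denominator 3.
Top: 4(0.8524769827) − (0.8619361074) = 2.5479718234
Divide by 2^2 − 1 = 3.
Result: 0.8493239411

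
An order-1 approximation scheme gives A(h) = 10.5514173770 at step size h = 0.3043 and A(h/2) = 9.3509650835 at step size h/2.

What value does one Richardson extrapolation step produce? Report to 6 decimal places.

8.150513

r = 1: numerator weight 2, denominator 1.
Top: 2(9.3509650835) − (10.5514173770) = 8.1505127900
Denominator 2 − 1 = 1.
So the Richardson estimate is 8.1505127900.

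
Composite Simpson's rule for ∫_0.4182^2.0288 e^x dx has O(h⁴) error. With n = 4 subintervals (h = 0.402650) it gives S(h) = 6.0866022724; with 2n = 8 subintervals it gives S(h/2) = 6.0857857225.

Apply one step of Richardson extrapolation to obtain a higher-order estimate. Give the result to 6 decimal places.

Order 4 gives 2^r = 16 and 2^r − 1 = 15.
Numerator 16*A(h/2) − A(h) = 16*6.0857857225 − 6.0866022724 = 91.2859692876
91.2859692876 ÷ 15 = 6.0857312858

6.085731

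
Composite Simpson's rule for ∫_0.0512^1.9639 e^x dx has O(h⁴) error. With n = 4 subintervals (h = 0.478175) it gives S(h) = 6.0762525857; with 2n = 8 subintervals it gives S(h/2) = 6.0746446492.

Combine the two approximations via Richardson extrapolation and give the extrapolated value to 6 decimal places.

6.074537

r = 4, so 2^r = 16.
Weighted: 97.1943143872 − 6.0762525857 = 91.1180618015
Extrapolated: 91.1180618015 / 15 = 6.0745374534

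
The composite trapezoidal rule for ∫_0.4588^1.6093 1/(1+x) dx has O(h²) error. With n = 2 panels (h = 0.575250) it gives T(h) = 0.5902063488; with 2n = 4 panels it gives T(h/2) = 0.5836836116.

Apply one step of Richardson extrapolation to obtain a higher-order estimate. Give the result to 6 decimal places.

Leading term ∝ h^2; use weight 4 = 2^2.
Top: 4(0.5836836116) − (0.5902063488) = 1.7445280976
Divide by 2^2 − 1 = 3.
So the Richardson estimate is 0.5815093659.

0.581509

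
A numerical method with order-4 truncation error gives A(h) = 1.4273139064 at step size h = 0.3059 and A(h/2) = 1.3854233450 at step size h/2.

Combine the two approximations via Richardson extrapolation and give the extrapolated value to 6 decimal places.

1.382631

Leading term ∝ h^4; use weight 16 = 2^4.
2^4*A(h/2) = 22.1667735200; minus A(h) gives 20.7394596136.
Divide by 2^4 − 1 = 15.
(16*1.3854233450 − 1.4273139064)/(16 − 1) = 1.3826306409
Gap between inputs: 4.189e-02; correction applied: −0.0027927041.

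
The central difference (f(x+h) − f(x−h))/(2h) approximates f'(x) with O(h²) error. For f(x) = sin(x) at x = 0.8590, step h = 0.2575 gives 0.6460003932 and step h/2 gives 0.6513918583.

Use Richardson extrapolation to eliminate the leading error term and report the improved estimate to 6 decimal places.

0.653189

Leading term ∝ h^2; use weight 4 = 2^2.
Top: 4(0.6513918583) − (0.6460003932) = 1.9595670400
Denominator 4 − 1 = 3.
Result: 0.6531890133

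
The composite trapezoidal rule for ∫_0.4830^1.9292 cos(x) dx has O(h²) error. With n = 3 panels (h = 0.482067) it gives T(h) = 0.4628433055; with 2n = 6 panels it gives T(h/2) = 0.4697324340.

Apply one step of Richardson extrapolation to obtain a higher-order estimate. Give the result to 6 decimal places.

0.472029

The method has order 2: 2^2 = 4.
A(h/2) − A(h) = 0.4697324340 − 0.4628433055 = 0.0068891285
Divide by 2^2 − 1 = 3: 0.0068891285/3 = 0.0022963762
R = A(h/2) + (A(h/2) − A(h))/3 = 0.4697324340 + 0.0022963762 = 0.4720288102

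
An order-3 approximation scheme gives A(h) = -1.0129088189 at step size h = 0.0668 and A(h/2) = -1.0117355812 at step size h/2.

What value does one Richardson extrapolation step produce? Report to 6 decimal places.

-1.011568

Error is O(h^3); halving h shrinks it by 2^3 = 8.
8·(-1.0117355812) = -8.0938846496; subtract (-1.0129088189) → -7.0809758307
(8·(-1.0117355812) − (-1.0129088189))/(8 − 1) = -1.0115679758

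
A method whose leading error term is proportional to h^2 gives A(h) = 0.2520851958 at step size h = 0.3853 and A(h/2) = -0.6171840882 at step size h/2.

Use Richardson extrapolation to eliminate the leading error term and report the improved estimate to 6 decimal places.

Leading term ∝ h^2; use weight 4 = 2^2.
Top: 4(-0.6171840882) − (0.2520851958) = -2.7208215486
Divide by 2^2 − 1 = 3.
R = (-2.7208215486)/3 = -0.9069405162
Correction |R − A(h/2)| = 2.898e-01; gap |A(h/2) − A(h)| = 8.693e-01.

-0.906941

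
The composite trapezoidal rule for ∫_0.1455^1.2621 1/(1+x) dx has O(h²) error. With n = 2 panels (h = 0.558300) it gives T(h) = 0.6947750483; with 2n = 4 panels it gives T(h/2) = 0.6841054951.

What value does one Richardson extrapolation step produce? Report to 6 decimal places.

Error is O(h^2); halving h shrinks it by 2^2 = 4.
Difference of the inputs: 0.6841054951 − 0.6947750483 = -0.0106695532
Divide by 2^2 − 1 = 3: (-0.0106695532)/3 = -0.0035565177
R = A(h/2) + (A(h/2) − A(h))/3 = 0.6841054951 − 0.0035565177 = 0.6805489774
Gap between inputs: 1.067e-02; correction applied: −0.0035565177.

0.680549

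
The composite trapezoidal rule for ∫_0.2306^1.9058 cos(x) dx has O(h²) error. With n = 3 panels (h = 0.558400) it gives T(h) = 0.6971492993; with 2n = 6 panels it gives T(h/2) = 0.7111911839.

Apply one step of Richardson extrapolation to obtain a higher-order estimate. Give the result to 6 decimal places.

0.715872

Order 2 gives 2^r = 4 and 2^r − 1 = 3.
Difference of the inputs: 0.7111911839 − 0.6971492993 = 0.0140418846
Correction (A(h/2) − A(h))/(4 − 1) = 0.0140418846/3 = 0.0046806282
R = A(h/2) + (A(h/2) − A(h))/3 = 0.7111911839 + 0.0046806282 = 0.7158718121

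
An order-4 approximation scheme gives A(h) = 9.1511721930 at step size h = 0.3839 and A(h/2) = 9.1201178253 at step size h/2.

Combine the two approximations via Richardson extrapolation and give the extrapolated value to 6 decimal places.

9.118048

Leading term ∝ h^4; use weight 16 = 2^4.
A(h/2) − A(h) = 9.1201178253 − 9.1511721930 = -0.0310543677
Correction (A(h/2) − A(h))/(16 − 1) = (-0.0310543677)/15 = -0.0020702912
R = 9.1201178253 − 0.0020702912 = 9.1180475341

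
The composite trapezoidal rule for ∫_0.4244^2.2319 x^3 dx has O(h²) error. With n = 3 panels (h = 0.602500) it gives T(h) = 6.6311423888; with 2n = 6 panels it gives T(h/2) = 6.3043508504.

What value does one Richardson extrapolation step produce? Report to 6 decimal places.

6.195420

Order 2 gives 2^r = 4 and 2^r − 1 = 3.
4×6.3043508504 = 25.2174034016; subtract 6.6311423888 → 18.5862610128
(4×6.3043508504 − 6.6311423888)/(4 − 1) = 6.1954203376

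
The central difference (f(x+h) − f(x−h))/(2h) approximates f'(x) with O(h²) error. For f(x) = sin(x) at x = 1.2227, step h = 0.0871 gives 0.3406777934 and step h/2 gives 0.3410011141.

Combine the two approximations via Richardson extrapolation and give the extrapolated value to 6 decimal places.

0.341109

Error is O(h^2); halving h shrinks it by 2^2 = 4.
2^2·A(h/2) = 1.3640044564; minus A(h) gives 1.0233266630.
Denominator 4 − 1 = 3.
1.0233266630 ÷ 3 = 0.3411088877
Shift from A(h/2): +0.0001077736.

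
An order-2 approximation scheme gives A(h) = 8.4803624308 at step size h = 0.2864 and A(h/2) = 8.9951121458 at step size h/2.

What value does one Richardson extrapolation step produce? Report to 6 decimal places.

9.166695

The method has order 2: 2^2 = 4.
Weighted: 35.9804485832 − 8.4803624308 = 27.5000861524
R = 27.5000861524/3 = 9.1666953841
Shift from A(h/2): +0.1715832383.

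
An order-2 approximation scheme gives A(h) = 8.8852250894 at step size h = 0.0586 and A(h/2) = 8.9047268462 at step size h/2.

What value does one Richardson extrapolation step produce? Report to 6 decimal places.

8.911227

The method has order 2: 2^2 = 4.
4*8.9047268462 = 35.6189073848; subtract 8.8852250894 → 26.7336822954
Denominator 4 − 1 = 3.
R = 26.7336822954/3 = 8.9112274318
Correction |R − A(h/2)| = 6.501e-03; gap |A(h/2) − A(h)| = 1.950e-02.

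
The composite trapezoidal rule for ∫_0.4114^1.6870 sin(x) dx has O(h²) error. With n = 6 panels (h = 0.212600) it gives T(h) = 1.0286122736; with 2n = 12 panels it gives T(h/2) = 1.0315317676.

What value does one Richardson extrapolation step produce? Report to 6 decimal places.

Error is O(h^2); halving h shrinks it by 2^2 = 4.
Difference of the inputs: 1.0315317676 − 1.0286122736 = 0.0029194940
Divide by 2^2 − 1 = 3: 0.0029194940/3 = 0.0009731647
R = 1.0315317676 + 0.0009731647 = 1.0325049323

1.032505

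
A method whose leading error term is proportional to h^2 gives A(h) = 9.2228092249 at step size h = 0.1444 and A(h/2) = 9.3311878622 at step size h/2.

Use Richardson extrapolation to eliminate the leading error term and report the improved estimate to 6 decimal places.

The method has order 2: 2^2 = 4.
4×9.3311878622 − 9.2228092249 = 28.1019422239
Denominator 4 − 1 = 3.
R = 28.1019422239/3 = 9.3673140746

9.367314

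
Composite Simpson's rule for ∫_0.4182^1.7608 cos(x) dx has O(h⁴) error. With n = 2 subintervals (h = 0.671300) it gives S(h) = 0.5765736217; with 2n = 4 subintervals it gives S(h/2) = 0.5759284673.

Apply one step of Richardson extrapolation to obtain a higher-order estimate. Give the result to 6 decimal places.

r = 4, so 2^r = 16.
A(h/2) − A(h) = 0.5759284673 − 0.5765736217 = -0.0006451544
Correction (A(h/2) − A(h))/(16 − 1) = (-0.0006451544)/15 = -0.0000430103
R = A(h/2) + (A(h/2) − A(h))/15 = 0.5759284673 − 0.0000430103 = 0.5758854570

0.575885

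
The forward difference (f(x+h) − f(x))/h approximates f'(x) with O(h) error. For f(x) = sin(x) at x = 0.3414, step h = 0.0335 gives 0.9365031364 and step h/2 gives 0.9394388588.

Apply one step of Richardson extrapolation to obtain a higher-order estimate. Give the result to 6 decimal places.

0.942375

r = 1, so 2^r = 2.
2*0.9394388588 − 0.9365031364 = 0.9423745812
Denominator 2 − 1 = 1.
(2*0.9394388588 − 0.9365031364)/(2 − 1) = 0.9423745812
Correction |R − A(h/2)| = 2.936e-03; gap |A(h/2) − A(h)| = 2.936e-03.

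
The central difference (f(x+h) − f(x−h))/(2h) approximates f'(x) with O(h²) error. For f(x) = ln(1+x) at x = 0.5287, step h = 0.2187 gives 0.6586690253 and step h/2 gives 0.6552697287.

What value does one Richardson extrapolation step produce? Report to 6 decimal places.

Error is O(h^2); halving h shrinks it by 2^2 = 4.
A(h/2) − A(h) = 0.6552697287 − 0.6586690253 = -0.0033992966
Divide by 2^2 − 1 = 3: (-0.0033992966)/3 = -0.0011330989
R = 0.6552697287 − 0.0011330989 = 0.6541366298
Gap between inputs: 3.399e-03; correction applied: −0.0011330989.

0.654137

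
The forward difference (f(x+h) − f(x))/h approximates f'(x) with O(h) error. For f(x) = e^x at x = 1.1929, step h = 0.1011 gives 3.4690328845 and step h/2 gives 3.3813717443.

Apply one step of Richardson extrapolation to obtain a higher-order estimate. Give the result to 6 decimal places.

Method order is 1; weight 2^1 = 2.
Difference of the inputs: 3.3813717443 − 3.4690328845 = -0.0876611402
Correction (A(h/2) − A(h))/(2 − 1) = (-0.0876611402)/1 = -0.0876611402
R = A(h/2) + (A(h/2) − A(h))/1 = 3.3813717443 − 0.0876611402 = 3.2937106041

3.293711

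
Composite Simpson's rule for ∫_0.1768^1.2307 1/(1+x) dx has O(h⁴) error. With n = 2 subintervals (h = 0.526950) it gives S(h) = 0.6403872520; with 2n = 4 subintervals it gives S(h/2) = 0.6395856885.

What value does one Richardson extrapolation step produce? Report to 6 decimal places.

Order 4 gives 2^r = 16 and 2^r − 1 = 15.
16*0.6395856885 = 10.2333710160; subtract 0.6403872520 → 9.5929837640
R = 9.5929837640/15 = 0.6395322509

0.639532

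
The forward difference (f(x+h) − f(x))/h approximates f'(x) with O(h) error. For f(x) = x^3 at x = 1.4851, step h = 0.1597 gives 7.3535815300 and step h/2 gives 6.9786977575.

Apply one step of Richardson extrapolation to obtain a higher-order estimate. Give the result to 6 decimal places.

6.603814

Order 1 gives 2^r = 2 and 2^r − 1 = 1.
2^1*A(h/2) = 13.9573955150; minus A(h) gives 6.6038139850.
Denominator 2 − 1 = 1.
Extrapolated: 6.6038139850 / 1 = 6.6038139850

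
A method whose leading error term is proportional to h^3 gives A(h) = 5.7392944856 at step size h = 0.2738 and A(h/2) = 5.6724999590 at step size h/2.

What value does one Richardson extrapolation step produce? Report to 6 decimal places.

5.662958

Order 3 gives 2^r = 8 and 2^r − 1 = 7.
Numerator 8 × A(h/2) − A(h) = 8 × 5.6724999590 − 5.7392944856 = 39.6407051864
Denominator 8 − 1 = 7.
R = 39.6407051864/7 = 5.6629578838
Correction |R − A(h/2)| = 9.542e-03; gap |A(h/2) − A(h)| = 6.679e-02.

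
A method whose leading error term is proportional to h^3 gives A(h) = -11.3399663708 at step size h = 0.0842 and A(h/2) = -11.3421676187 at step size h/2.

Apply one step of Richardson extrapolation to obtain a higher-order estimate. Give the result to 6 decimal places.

Leading term ∝ h^3; use weight 8 = 2^3.
A(h/2) − A(h) = -11.3421676187 − (-11.3399663708) = -0.0022012479
Divide by 2^3 − 1 = 7: (-0.0022012479)/7 = -0.0003144640
R = -11.3421676187 − 0.0003144640 = -11.3424820827

-11.342482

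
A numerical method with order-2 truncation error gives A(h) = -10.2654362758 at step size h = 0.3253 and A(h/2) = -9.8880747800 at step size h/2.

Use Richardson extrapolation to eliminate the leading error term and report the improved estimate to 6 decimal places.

-9.762288

Error is O(h^2); halving h shrinks it by 2^2 = 4.
Weighted: (-39.5522991200) − (-10.2654362758) = -29.2868628442
(4*(-9.8880747800) − (-10.2654362758))/(4 − 1) = -9.7622876147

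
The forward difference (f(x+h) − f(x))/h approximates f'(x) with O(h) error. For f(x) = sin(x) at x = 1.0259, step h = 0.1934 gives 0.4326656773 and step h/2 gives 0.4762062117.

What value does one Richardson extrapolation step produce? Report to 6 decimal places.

0.519747

Leading term ∝ h^1; use weight 2 = 2^1.
2*0.4762062117 = 0.9524124234; subtract 0.4326656773 → 0.5197467461
Denominator 2 − 1 = 1.
So the Richardson estimate is 0.5197467461.
Shift from A(h/2): +0.0435405344.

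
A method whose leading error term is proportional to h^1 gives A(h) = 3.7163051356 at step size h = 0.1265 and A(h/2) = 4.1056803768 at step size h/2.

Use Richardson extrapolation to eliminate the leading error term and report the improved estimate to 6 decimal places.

r = 1, so 2^r = 2.
A(h/2) − A(h) = 4.1056803768 − 3.7163051356 = 0.3893752412
Divide by 2^1 − 1 = 1: 0.3893752412/1 = 0.3893752412
R = 4.1056803768 + 0.3893752412 = 4.4950556180

4.495056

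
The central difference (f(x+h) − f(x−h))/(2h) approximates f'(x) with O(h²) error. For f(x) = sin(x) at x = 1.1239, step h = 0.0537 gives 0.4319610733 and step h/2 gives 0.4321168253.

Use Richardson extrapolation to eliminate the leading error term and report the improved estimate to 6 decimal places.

0.432169

The method has order 2: 2^2 = 4.
Top: 4(0.4321168253) − (0.4319610733) = 1.2965062279
(4×0.4321168253 − 0.4319610733)/(4 − 1) = 0.4321687426
Correction |R − A(h/2)| = 5.192e-05; gap |A(h/2) − A(h)| = 1.558e-04.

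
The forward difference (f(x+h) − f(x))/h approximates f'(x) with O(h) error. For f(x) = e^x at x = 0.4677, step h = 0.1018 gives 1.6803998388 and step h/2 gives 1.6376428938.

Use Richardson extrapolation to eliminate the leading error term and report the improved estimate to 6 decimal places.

r = 1, so 2^r = 2.
2^1*A(h/2) = 3.2752857876; minus A(h) gives 1.5948859488.
Divide by 2^1 − 1 = 1.
1.5948859488 ÷ 1 = 1.5948859488

1.594886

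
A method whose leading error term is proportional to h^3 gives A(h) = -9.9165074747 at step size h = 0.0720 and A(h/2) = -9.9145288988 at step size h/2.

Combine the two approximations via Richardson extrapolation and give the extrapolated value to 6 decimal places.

-9.914246

Error is O(h^3); halving h shrinks it by 2^3 = 8.
8·(-9.9145288988) = -79.3162311904; subtract (-9.9165074747) → -69.3997237157
R = (-69.3997237157)/7 = -9.9142462451
Correction |R − A(h/2)| = 2.827e-04; gap |A(h/2) − A(h)| = 1.979e-03.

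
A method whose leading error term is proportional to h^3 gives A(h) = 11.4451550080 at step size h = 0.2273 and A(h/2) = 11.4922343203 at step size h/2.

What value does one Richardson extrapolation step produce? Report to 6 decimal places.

11.498960

Error is O(h^3); halving h shrinks it by 2^3 = 8.
Numerator 8 × A(h/2) − A(h) = 8 × 11.4922343203 − 11.4451550080 = 80.4927195544
R = 80.4927195544/7 = 11.4989599363
Correction |R − A(h/2)| = 6.726e-03; gap |A(h/2) − A(h)| = 4.708e-02.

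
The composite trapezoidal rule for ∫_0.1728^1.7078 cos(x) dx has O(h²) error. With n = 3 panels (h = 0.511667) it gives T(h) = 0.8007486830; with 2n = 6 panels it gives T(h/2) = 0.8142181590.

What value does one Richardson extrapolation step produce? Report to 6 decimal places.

0.818708

Method order is 2; weight 2^2 = 4.
4×0.8142181590 − 0.8007486830 = 2.4561239530
(4×0.8142181590 − 0.8007486830)/(4 − 1) = 0.8187079843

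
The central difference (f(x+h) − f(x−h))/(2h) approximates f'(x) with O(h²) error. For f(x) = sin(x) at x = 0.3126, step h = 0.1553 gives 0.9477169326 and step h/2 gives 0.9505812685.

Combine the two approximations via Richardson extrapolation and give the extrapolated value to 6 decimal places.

0.951536

Error is O(h^2); halving h shrinks it by 2^2 = 4.
Top: 4(0.9505812685) − (0.9477169326) = 2.8546081414
Denominator 4 − 1 = 3.
So the Richardson estimate is 0.9515360471.
Shift from A(h/2): +0.0009547786.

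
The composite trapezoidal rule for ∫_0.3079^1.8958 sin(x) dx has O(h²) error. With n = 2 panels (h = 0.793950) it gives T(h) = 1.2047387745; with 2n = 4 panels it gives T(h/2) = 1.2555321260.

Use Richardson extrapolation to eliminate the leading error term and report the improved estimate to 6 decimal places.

1.272463

Method order is 2; weight 2^2 = 4.
4*1.2555321260 = 5.0221285040; subtract 1.2047387745 → 3.8173897295
Divide by 2^2 − 1 = 3.
Extrapolated: 3.8173897295 / 3 = 1.2724632432
Gap between inputs: 5.079e-02; correction applied: +0.0169311172.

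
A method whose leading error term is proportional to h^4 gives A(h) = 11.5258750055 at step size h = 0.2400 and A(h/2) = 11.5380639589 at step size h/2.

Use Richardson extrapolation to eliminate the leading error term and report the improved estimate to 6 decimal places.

Error is O(h^4); halving h shrinks it by 2^4 = 16.
2^4×A(h/2) = 184.6090233424; minus A(h) gives 173.0831483369.
(16×11.5380639589 − 11.5258750055)/(16 − 1) = 11.5388765558

11.538877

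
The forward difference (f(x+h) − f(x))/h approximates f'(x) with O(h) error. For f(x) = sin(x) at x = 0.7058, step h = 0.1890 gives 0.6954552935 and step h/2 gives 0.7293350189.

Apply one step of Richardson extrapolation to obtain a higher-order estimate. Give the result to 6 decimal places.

0.763215

With r = 1 the leading error scales as h^1, so the weight is 2^1 = 2.
A(h/2) − A(h) = 0.7293350189 − 0.6954552935 = 0.0338797254
Divide by 2^1 − 1 = 1: 0.0338797254/1 = 0.0338797254
R = A(h/2) + (A(h/2) − A(h))/1 = 0.7293350189 + 0.0338797254 = 0.7632147443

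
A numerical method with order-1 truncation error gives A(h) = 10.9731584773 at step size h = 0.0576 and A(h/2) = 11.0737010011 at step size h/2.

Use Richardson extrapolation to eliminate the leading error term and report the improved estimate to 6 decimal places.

11.174244

With r = 1 the leading error scales as h^1, so the weight is 2^1 = 2.
2 × 11.0737010011 = 22.1474020022; subtract 10.9731584773 → 11.1742435249
Divide by 2^1 − 1 = 1.
(2 × 11.0737010011 − 10.9731584773)/(2 − 1) = 11.1742435249
Gap between inputs: 1.005e-01; correction applied: +0.1005425238.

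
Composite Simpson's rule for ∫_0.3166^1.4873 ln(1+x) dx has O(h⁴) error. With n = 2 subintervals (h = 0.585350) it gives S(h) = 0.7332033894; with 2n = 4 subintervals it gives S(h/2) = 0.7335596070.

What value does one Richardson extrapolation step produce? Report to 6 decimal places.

Error is O(h^4); halving h shrinks it by 2^4 = 16.
Top: 16(0.7335596070) − (0.7332033894) = 11.0037503226
Divide by 2^4 − 1 = 15.
(16*0.7335596070 − 0.7332033894)/(16 − 1) = 0.7335833548
Correction |R − A(h/2)| = 2.375e-05; gap |A(h/2) − A(h)| = 3.562e-04.

0.733583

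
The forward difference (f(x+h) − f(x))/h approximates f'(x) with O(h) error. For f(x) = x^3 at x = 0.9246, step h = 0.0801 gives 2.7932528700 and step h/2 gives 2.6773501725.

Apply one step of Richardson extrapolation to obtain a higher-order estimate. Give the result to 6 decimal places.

Leading term ∝ h^1; use weight 2 = 2^1.
Numerator 2*A(h/2) − A(h) = 2*2.6773501725 − 2.7932528700 = 2.5614474750
Denominator 2 − 1 = 1.
2.5614474750 ÷ 1 = 2.5614474750
Shift from A(h/2): −0.1159026975.

2.561447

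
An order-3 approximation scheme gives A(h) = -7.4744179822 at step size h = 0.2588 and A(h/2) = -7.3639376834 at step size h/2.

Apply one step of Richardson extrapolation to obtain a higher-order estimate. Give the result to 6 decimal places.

-7.348155

Error is O(h^3); halving h shrinks it by 2^3 = 8.
Numerator 8×A(h/2) − A(h) = 8×(-7.3639376834) − (-7.4744179822) = -51.4370834850
Denominator 8 − 1 = 7.
R = (-51.4370834850)/7 = -7.3481547836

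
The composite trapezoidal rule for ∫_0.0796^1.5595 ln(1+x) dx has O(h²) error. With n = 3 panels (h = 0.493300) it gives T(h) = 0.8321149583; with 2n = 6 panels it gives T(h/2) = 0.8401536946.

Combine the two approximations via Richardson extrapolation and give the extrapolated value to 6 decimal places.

0.842833

Error is O(h^2); halving h shrinks it by 2^2 = 4.
4*0.8401536946 = 3.3606147784; subtract 0.8321149583 → 2.5284998201
R = 2.5284998201/3 = 0.8428332734
Gap between inputs: 8.039e-03; correction applied: +0.0026795788.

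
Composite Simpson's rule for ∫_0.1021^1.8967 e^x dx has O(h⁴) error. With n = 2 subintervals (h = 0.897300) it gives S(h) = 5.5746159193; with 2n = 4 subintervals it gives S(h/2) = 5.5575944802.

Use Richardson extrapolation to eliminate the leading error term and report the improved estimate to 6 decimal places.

The method has order 4: 2^4 = 16.
16*5.5575944802 = 88.9215116832; subtract 5.5746159193 → 83.3468957639
Denominator 16 − 1 = 15.
83.3468957639 ÷ 15 = 5.5564597176
Gap between inputs: 1.702e-02; correction applied: −0.0011347626.

5.556460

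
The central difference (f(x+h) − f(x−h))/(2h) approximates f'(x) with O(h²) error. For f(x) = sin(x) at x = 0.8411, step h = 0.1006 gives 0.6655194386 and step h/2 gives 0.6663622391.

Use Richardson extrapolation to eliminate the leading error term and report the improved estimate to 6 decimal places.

r = 2, so 2^r = 4.
Weighted: 2.6654489564 − 0.6655194386 = 1.9999295178
Extrapolated: 1.9999295178 / 3 = 0.6666431726

0.666643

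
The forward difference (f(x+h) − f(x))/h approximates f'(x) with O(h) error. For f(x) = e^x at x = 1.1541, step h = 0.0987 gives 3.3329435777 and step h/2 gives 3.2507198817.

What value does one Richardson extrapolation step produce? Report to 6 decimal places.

3.168496

With r = 1 the leading error scales as h^1, so the weight is 2^1 = 2.
Weighted: 6.5014397634 − 3.3329435777 = 3.1684961857
(2×3.2507198817 − 3.3329435777)/(2 − 1) = 3.1684961857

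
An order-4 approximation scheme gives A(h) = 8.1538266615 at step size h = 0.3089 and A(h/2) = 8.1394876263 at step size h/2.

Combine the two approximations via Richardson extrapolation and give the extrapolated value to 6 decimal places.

8.138532

Method order is 4; weight 2^4 = 16.
16×8.1394876263 − 8.1538266615 = 122.0779753593
Divide by 2^4 − 1 = 15.
Extrapolated: 122.0779753593 / 15 = 8.1385316906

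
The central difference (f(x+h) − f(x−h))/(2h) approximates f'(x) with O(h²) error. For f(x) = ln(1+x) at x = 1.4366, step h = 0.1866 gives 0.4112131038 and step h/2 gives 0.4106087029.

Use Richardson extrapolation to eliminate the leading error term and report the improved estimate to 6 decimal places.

0.410407

r = 2: numerator weight 4, denominator 3.
4·0.4106087029 = 1.6424348116; subtract 0.4112131038 → 1.2312217078
R = 1.2312217078/3 = 0.4104072359
Shift from A(h/2): −0.0002014670.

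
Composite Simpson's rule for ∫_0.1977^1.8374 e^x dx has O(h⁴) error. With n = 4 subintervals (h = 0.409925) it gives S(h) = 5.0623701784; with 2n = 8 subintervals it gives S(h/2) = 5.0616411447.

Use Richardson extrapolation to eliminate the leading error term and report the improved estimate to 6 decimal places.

Order 4 gives 2^r = 16 and 2^r − 1 = 15.
16*5.0616411447 − 5.0623701784 = 75.9238881368
Denominator 16 − 1 = 15.
75.9238881368 ÷ 15 = 5.0615925425
Correction |R − A(h/2)| = 4.860e-05; gap |A(h/2) − A(h)| = 7.290e-04.

5.061593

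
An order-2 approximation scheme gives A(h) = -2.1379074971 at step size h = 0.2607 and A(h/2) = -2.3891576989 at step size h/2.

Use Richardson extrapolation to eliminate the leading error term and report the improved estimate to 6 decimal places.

r = 2: numerator weight 4, denominator 3.
Weighted: (-9.5566307956) − (-2.1379074971) = -7.4187232985
R = (-7.4187232985)/3 = -2.4729077662
Shift from A(h/2): −0.0837500673.

-2.472908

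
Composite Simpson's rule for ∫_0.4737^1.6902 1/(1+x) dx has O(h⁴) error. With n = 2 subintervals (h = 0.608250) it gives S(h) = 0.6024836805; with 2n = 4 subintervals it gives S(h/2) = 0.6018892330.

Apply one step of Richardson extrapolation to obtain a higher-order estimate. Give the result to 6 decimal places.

0.601850

Method order is 4; weight 2^4 = 16.
Difference of the inputs: 0.6018892330 − 0.6024836805 = -0.0005944475
Correction (A(h/2) − A(h))/(16 − 1) = (-0.0005944475)/15 = -0.0000396298
R = 0.6018892330 − 0.0000396298 = 0.6018496032
Gap between inputs: 5.944e-04; correction applied: −0.0000396298.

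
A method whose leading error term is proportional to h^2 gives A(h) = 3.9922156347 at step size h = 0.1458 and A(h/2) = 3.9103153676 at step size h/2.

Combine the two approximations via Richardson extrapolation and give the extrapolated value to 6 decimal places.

r = 2, so 2^r = 4.
A(h/2) − A(h) = 3.9103153676 − 3.9922156347 = -0.0819002671
Correction (A(h/2) − A(h))/(4 − 1) = (-0.0819002671)/3 = -0.0273000890
R = A(h/2) + (A(h/2) − A(h))/3 = 3.9103153676 − 0.0273000890 = 3.8830152786
Gap between inputs: 8.190e-02; correction applied: −0.0273000890.

3.883015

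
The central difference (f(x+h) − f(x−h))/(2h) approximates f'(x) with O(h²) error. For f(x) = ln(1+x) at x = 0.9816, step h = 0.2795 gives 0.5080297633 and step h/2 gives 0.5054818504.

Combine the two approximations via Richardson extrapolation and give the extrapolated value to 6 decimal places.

Leading term ∝ h^2; use weight 4 = 2^2.
Numerator 4×A(h/2) − A(h) = 4×0.5054818504 − 0.5080297633 = 1.5138976383
Denominator 4 − 1 = 3.
So the Richardson estimate is 0.5046325461.
Correction |R − A(h/2)| = 8.493e-04; gap |A(h/2) − A(h)| = 2.548e-03.

0.504633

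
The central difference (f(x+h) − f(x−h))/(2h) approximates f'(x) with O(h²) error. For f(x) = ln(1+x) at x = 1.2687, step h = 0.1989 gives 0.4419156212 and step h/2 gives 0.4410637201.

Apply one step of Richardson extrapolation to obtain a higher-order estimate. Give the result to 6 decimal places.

0.440780

r = 2, so 2^r = 4.
Top: 4(0.4410637201) − (0.4419156212) = 1.3223392592
Divide by 2^2 − 1 = 3.
So the Richardson estimate is 0.4407797531.
Correction |R − A(h/2)| = 2.840e-04; gap |A(h/2) − A(h)| = 8.519e-04.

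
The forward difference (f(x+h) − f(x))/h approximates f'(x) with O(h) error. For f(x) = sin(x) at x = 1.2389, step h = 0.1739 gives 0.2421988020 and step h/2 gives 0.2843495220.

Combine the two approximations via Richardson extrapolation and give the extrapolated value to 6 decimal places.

0.326500

Order 1 gives 2^r = 2 and 2^r − 1 = 1.
2×0.2843495220 − 0.2421988020 = 0.3265002420
Denominator 2 − 1 = 1.
(2×0.2843495220 − 0.2421988020)/(2 − 1) = 0.3265002420
Shift from A(h/2): +0.0421507200.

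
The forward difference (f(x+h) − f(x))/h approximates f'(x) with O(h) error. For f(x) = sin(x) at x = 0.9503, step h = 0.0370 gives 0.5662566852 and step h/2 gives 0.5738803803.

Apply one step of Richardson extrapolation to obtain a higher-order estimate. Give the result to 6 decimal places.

r = 1: numerator weight 2, denominator 1.
2·0.5738803803 = 1.1477607606; 1.1477607606 − 0.5662566852 = 0.5815040754
Divide by 2^1 − 1 = 1.
0.5815040754 ÷ 1 = 0.5815040754

0.581504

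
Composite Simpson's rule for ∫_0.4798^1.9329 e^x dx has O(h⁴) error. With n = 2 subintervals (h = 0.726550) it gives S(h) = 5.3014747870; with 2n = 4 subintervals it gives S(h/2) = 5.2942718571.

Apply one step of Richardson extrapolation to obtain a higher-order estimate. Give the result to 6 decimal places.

The method has order 4: 2^4 = 16.
16*5.2942718571 = 84.7083497136; 84.7083497136 − 5.3014747870 = 79.4068749266
R = 79.4068749266/15 = 5.2937916618

5.293792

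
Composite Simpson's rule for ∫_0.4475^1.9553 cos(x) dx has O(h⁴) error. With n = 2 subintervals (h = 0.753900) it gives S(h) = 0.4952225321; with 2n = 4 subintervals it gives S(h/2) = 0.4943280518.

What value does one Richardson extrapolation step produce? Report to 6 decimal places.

0.494268

Leading term ∝ h^4; use weight 16 = 2^4.
Difference of the inputs: 0.4943280518 − 0.4952225321 = -0.0008944803
Divide by 2^4 − 1 = 15: (-0.0008944803)/15 = -0.0000596320
R = 0.4943280518 − 0.0000596320 = 0.4942684198
Gap between inputs: 8.945e-04; correction applied: −0.0000596320.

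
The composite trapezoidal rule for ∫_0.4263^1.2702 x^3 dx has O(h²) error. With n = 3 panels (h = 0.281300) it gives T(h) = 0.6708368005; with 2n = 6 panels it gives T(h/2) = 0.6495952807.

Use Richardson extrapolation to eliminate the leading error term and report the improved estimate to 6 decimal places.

Error is O(h^2); halving h shrinks it by 2^2 = 4.
2^2*A(h/2) = 2.5983811228; minus A(h) gives 1.9275443223.
Divide by 2^2 − 1 = 3.
Result: 0.6425147741
Gap between inputs: 2.124e-02; correction applied: −0.0070805066.

0.642515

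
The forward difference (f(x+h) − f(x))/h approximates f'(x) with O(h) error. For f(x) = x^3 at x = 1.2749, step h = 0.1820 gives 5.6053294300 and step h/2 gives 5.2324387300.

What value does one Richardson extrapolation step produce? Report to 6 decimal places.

The method has order 1: 2^1 = 2.
2^1×A(h/2) = 10.4648774600; minus A(h) gives 4.8595480300.
Denominator 2 − 1 = 1.
Extrapolated: 4.8595480300 / 1 = 4.8595480300
Correction |R − A(h/2)| = 3.729e-01; gap |A(h/2) − A(h)| = 3.729e-01.

4.859548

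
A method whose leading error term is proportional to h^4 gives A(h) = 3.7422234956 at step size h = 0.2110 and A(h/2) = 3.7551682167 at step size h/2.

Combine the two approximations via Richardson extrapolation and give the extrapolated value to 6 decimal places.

Order 4 gives 2^r = 16 and 2^r − 1 = 15.
Numerator 16·A(h/2) − A(h) = 16·3.7551682167 − 3.7422234956 = 56.3404679716
56.3404679716 ÷ 15 = 3.7560311981

3.756031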